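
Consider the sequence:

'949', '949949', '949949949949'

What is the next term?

Each string is two copies of the previous one concatenated.
Doubling 949949949949:

949949949949949949949949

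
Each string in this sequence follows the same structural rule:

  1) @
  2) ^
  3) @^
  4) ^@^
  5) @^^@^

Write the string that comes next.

^@^@^^@^

Each term (from the third on) is the two preceding terms concatenated in order: term 3 = @·^ = @^.
The next term joins ^@^ and @^^@^.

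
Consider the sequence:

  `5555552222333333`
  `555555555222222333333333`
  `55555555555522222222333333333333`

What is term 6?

55555555555555555555522222222222222333333333333333333333

Each string has the form 5^{3n} 2^{2n} 3^{3n}, where the shown terms are n = 2, 3, 4.
Setting n = 7 gives 21, 14, 21 characters in each block.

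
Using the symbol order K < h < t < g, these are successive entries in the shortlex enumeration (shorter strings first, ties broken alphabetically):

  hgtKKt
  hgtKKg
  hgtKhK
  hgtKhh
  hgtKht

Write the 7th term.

Advancing 2 positions from hgtKht through hgtKht → hgtKhg reaches term 7.

hgtKtK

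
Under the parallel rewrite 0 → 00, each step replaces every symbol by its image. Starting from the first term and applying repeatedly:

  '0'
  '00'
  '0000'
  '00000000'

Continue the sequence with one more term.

0000000000000000

Expanding 00000000: 0→00, 0→00, 0→00, 0→00, 0→00, 0→00, 0→00, 0→00. Concatenated: 00 00 00 00 00 00 00 00.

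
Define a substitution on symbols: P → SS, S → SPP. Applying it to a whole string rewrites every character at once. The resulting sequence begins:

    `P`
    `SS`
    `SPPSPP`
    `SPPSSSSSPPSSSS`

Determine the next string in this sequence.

Rewriting the 14 symbols of SPPSSSSSPPSSSS one by one yields SPP SS SS SPP SPP SPP SPP SPP SS SS SPP SPP SPP SPP; concatenated:

SPPSSSSSPPSPPSPPSPPSPPSSSSSPPSPPSPPSPP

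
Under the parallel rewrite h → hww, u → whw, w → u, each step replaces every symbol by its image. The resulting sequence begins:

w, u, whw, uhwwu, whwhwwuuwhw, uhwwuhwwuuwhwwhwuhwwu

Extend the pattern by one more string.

whwhwwuuwhwhwwuuwhwwhwuhwwuuhwwuwhwhwwuuwhw

Applying the rule to each of the 21 symbols of uhwwuhwwuuwhwwhwuhwwu gives the pieces whw hww u u whw hww u u whw whw u hww u u hww u whw hww u u whw, which concatenate to the answer.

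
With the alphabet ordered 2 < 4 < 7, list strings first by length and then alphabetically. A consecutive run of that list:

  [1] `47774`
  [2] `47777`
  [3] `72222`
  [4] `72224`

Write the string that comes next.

The successor of 72224 increments the rightmost position that isn't already 7 and resets every position after it to 2.

72227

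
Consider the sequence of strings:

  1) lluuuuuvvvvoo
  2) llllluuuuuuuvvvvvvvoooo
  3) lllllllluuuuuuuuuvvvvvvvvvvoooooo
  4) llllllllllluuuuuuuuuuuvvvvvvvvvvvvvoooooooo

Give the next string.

Term n consists of 3n-1 l's, followed by 2n+3 u's, followed by 3n+1 v's, followed by 2n o's (n = 1, 2, …).
Setting n = 5 gives 14, 13, 16, 10 characters in each block.

lllllllllllllluuuuuuuuuuuuuvvvvvvvvvvvvvvvvoooooooooo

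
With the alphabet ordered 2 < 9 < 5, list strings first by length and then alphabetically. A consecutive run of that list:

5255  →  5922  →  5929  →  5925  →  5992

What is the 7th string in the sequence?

5995

Stepping forward 2 times from 5992: 5992 → 5999, then the target.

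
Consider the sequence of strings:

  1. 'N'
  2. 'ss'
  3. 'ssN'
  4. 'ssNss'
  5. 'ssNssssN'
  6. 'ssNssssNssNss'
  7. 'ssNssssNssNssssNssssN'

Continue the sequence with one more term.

Each term (from the third on) is the previous term followed by the one before it: term 3 = ss·N = ssN.
So term 8 is ssNssssNssNssssNssssN·ssNssssNssNss.

ssNssssNssNssssNssssNssNssssNssNss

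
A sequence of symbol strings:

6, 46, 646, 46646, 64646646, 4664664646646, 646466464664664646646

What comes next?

From term 3 onward, concatenate the second-to-last term with the last: 6·46 = 646, 46·646 = 46646, …
So term 8 is 4664664646646·646466464664664646646.

4664664646646646466464664664646646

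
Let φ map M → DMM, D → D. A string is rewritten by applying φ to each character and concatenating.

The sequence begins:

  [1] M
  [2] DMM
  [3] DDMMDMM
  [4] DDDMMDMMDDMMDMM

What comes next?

φ(DDDMMDMMDDMMDMM) expands symbol-by-symbol to D D D DMM DMM D DMM DMM D D DMM DMM D DMM DMM; joining the 15 pieces gives the next term.

DDDDMMDMMDDMMDMMDDDMMDMMDDMMDMM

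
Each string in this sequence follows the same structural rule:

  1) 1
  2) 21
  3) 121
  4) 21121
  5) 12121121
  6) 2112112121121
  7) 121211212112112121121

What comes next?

This is a Fibonacci-style word recurrence s(k) = s(k−2)·s(k−1): e.g. 1·21 = 121.
The next term joins 2112112121121 and 121211212112112121121.

2112112121121121211212112112121121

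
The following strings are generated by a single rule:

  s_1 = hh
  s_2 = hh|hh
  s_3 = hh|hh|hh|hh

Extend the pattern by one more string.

hh|hh|hh|hh|hh|hh|hh|hh

Each string is two copies of the previous one joined by '|'.
So the next term is two copies of hh|hh|hh|hh with '|' between the halves.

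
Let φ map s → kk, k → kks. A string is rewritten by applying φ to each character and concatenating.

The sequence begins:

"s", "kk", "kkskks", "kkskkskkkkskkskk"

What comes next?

kkskkskkkkskkskkkkskkskkskkskkkkskkskkkkskks

Applying the rule to each of the 16 symbols of kkskkskkkkskkskk gives the pieces kks kks kk kks kks kk kks kks kks kks kk kks kks kk kks kks, which concatenate to the answer.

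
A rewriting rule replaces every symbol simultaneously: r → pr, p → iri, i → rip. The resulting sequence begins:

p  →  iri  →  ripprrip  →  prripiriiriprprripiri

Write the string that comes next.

Rewriting the 21 symbols of prripiriiriprprripiri one by one yields iri pr pr rip iri rip pr rip rip pr rip iri pr iri pr pr rip iri rip pr rip; concatenated:

iriprprripiriripprripripprripiripririprprripiriripprrip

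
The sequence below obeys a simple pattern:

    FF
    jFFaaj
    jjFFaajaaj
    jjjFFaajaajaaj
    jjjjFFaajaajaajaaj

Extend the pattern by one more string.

Every step adds j to the front and aaj to the end of the previous string.
One more step from jjjjFFaajaajaajaaj gives the answer.

jjjjjFFaajaajaajaajaaj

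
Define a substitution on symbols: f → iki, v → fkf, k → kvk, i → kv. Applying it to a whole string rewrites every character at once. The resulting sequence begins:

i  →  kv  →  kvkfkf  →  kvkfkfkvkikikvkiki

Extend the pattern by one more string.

Replace each of the 18 characters of kvkfkfkvkikikvkiki in place — kvk fkf kvk iki kvk iki kvk fkf kvk kv kvk kv kvk fkf kvk kv kvk kv — and concatenate.

kvkfkfkvkikikvkikikvkfkfkvkkvkvkkvkvkfkfkvkkvkvkkv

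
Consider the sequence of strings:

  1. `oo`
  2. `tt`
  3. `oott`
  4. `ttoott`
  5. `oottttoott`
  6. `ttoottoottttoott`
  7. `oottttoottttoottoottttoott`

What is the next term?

Each term (from the third on) is the two preceding terms concatenated in order: term 3 = oo·tt = oott.
So term 8 is ttoottoottttoott·oottttoottttoottoottttoott.

ttoottoottttoottoottttoottttoottoottttoott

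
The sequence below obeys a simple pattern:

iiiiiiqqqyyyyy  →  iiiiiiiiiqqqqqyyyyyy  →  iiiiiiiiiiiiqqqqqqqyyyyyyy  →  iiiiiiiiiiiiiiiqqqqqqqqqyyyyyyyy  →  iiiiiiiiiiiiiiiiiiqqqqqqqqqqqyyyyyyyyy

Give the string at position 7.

iiiiiiiiiiiiiiiiiiiiiiiiqqqqqqqqqqqqqqqyyyyyyyyyyy

The n-th term is 3n i's then 2n-1 q's then n+3 y's, where the shown terms are n = 2, 3, 4, 5, 6.
At n = 8 the blocks have lengths 24, 15, 11.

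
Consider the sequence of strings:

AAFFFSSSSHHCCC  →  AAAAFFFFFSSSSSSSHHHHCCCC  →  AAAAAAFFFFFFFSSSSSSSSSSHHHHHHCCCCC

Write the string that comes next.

Term n consists of 2n-2 A's, followed by 2n-1 F's, followed by 3n-2 S's, followed by 2n-2 H's, followed by n+1 C's, where the shown terms are n = 2, 3, 4.
For the next term, n = 5, so the run lengths are 8, 9, 13, 8, 6.

AAAAAAAAFFFFFFFFFSSSSSSSSSSSSSHHHHHHHHCCCCCC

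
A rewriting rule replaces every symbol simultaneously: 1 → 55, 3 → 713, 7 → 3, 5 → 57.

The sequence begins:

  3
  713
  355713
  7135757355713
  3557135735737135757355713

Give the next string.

Replace each of the 25 characters of 3557135735737135757355713 in place — 713 57 57 3 55 713 57 3 713 57 3 713 3 55 713 57 3 57 3 713 57 57 3 55 713 — and concatenate.

71357573557135737135737133557135735737135757355713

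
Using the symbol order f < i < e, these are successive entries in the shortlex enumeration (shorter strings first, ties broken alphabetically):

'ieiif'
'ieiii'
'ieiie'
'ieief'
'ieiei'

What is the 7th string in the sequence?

Continuing the enumeration 2 steps past ieiei: ieiei → ieiee → (answer).

ieeff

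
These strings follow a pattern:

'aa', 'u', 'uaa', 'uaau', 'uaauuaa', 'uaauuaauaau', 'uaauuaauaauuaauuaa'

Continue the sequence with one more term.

Each term (from the third on) is the previous term followed by the one before it: term 3 = u·aa = uaa.
So term 8 is uaauuaauaauuaauuaa·uaauuaauaau.

uaauuaauaauuaauuaauaauuaauaau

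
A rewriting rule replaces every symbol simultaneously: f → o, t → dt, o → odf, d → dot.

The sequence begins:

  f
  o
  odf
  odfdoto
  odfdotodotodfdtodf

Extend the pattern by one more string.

φ(odfdotodotodfdtodf) expands symbol-by-symbol to odf dot o dot odf dt odf dot odf dt odf dot o dot dt odf dot o; joining the 18 pieces gives the next term.

odfdotodotodfdtodfdotodfdtodfdotodotdtodfdoto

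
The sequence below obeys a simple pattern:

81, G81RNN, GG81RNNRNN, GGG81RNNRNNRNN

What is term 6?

GGGGG81RNNRNNRNNRNNRNN

Each term wraps the previous one in G on the left and RNN on the right.
From GGG81RNNRNNRNN, 2 further steps: GGG81RNNRNNRNN → GGGG81RNNRNNRNNRNN → (answer).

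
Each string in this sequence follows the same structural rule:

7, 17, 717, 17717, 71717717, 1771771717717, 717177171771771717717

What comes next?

1771771717717717177171771771717717

This is a Fibonacci-style word recurrence s(k) = s(k−2)·s(k−1): e.g. 7·17 = 717.
The next term joins 1771771717717 and 717177171771771717717.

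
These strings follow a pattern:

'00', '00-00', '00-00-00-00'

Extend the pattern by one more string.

Every step duplicates the string with '-' between the halves.
Doubling 00-00-00-00 with '-' between the halves:

00-00-00-00-00-00-00-00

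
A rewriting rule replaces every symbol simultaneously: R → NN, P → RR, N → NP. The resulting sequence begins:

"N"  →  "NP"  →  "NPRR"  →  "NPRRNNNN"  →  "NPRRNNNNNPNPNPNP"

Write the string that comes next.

Replace each of the 16 characters of NPRRNNNNNPNPNPNP in place — NP RR NN NN NP NP NP NP NP RR NP RR NP RR NP RR — and concatenate.

NPRRNNNNNPNPNPNPNPRRNPRRNPRRNPRR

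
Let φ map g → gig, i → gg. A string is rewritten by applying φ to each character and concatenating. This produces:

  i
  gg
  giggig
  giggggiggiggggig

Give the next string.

giggggiggiggiggiggggiggiggggiggiggiggiggggig

Replace each of the 16 characters of giggggiggiggggig in place — gig gg gig gig gig gig gg gig gig gg gig gig gig gig gg gig — and concatenate.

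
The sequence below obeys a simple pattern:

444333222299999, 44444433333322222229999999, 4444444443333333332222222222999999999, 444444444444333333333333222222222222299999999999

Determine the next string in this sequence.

The n-th term is 3n 4's then 3n 3's then 3n+1 2's then 2n+3 9's (n = 1, 2, …).
At n = 5 the blocks have lengths 15, 15, 16, 13.

44444444444444433333333333333322222222222222229999999999999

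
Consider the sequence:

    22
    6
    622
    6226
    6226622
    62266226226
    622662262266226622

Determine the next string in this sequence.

Each term (from the third on) is the previous term followed by the one before it: term 3 = 6·22 = 622.
Continuing: 622662262266226622 · 62266226226 gives term 8.

62266226226622662262266226226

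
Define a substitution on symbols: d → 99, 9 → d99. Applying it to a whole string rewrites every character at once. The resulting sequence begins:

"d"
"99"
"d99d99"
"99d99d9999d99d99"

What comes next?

φ(99d99d9999d99d99) expands symbol-by-symbol to d99 d99 99 d99 d99 99 d99 d99 d99 d99 99 d99 d99 99 d99 d99; joining the 16 pieces gives the next term.

d99d9999d99d9999d99d99d99d9999d99d9999d99d99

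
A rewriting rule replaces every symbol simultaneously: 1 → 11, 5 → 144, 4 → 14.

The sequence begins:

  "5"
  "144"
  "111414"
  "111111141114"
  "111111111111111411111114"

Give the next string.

Replace each of the 24 characters of 111111111111111411111114 in place — 11 11 11 11 11 11 11 11 11 11 11 11 11 11 11 14 11 11 11 11 11 11 11 14 — and concatenate.

111111111111111111111111111111141111111111111114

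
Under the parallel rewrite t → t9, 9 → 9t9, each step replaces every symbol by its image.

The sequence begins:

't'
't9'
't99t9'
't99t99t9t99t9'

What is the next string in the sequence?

Replace each of the 13 characters of t99t99t9t99t9 in place — t9 9t9 9t9 t9 9t9 9t9 t9 9t9 t9 9t9 9t9 t9 9t9 — and concatenate.

t99t99t9t99t99t9t99t9t99t99t9t99t9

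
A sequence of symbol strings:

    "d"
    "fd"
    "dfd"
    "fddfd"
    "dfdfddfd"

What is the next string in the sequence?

This is a Fibonacci-style word recurrence s(k) = s(k−2)·s(k−1): e.g. d·fd = dfd.
So term 6 is fddfd·dfdfddfd.

fddfddfdfddfd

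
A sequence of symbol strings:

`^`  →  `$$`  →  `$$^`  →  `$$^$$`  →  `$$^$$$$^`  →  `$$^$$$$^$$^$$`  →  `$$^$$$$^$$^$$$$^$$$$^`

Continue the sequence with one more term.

$$^$$$$^$$^$$$$^$$$$^$$^$$$$^$$^$$

From term 3 onward, concatenate the last term with the second-to-last: $$·^ = $$^, $$^·$$ = $$^$$, …
The next term joins $$^$$$$^$$^$$$$^$$$$^ and $$^$$$$^$$^$$.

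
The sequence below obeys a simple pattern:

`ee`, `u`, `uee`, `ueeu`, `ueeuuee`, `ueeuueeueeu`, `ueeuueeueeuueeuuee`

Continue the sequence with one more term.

Each term (from the third on) is the previous term followed by the one before it: term 3 = u·ee = uee.
So term 8 is ueeuueeueeuueeuuee·ueeuueeueeu.

ueeuueeueeuueeuueeueeuueeueeu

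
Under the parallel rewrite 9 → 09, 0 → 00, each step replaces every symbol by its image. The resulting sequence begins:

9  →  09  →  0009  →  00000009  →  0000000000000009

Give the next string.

φ(0000000000000009) expands symbol-by-symbol to 00 00 00 00 00 00 00 00 00 00 00 00 00 00 00 09; joining the 16 pieces gives the next term.

00000000000000000000000000000009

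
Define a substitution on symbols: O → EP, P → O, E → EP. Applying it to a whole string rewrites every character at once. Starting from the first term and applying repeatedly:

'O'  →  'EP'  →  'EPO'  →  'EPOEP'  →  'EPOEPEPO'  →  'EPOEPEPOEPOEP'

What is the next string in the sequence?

φ(EPOEPEPOEPOEP) expands symbol-by-symbol to EP O EP EP O EP O EP EP O EP EP O; joining the 13 pieces gives the next term.

EPOEPEPOEPOEPEPOEPEPO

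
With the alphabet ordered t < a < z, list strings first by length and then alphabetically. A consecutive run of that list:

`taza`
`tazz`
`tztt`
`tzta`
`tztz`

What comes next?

tzat

Treat tztz as a base-3 numeral over the given alphabet and add one, carrying through any trailing z's.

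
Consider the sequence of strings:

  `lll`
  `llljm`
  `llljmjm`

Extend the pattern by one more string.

Each term is the previous one with jm appended.
Applying this once more to llljmjm:

llljmjmjm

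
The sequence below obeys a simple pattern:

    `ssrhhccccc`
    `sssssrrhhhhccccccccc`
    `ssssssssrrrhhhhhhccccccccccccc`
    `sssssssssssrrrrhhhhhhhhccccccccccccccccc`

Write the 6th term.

Term n consists of 3n-1 s's, followed by n r's, followed by 2n h's, followed by 4n+1 c's (n = 1, 2, …).
At n = 6 the blocks have lengths 17, 6, 12, 25.

sssssssssssssssssrrrrrrhhhhhhhhhhhhccccccccccccccccccccccccc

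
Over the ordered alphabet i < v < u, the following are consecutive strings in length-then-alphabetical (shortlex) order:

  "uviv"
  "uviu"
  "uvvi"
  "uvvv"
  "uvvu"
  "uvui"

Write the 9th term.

uuii

Stepping forward 3 times from uvui: uvui → uvuv → uvuu, then the target.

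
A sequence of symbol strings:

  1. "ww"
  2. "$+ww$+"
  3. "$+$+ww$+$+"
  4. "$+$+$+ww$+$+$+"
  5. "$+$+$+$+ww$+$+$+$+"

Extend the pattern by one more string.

$+$+$+$+$+ww$+$+$+$+$+

Every step adds $+ to the front and $+ to the end of the previous string.
So the next term is $+·$+$+$+$+ww$+$+$+$+·$+.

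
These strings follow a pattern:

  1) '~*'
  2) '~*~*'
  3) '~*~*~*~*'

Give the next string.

Each string is two copies of the previous one concatenated.
Doubling ~*~*~*~*:

~*~*~*~*~*~*~*~*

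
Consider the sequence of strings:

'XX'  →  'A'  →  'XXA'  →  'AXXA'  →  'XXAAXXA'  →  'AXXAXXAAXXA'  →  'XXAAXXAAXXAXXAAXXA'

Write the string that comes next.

Each term (from the third on) is the two preceding terms concatenated in order: term 3 = XX·A = XXA.
Continuing: AXXAXXAAXXA · XXAAXXAAXXAXXAAXXA gives term 8.

AXXAXXAAXXAXXAAXXAAXXAXXAAXXA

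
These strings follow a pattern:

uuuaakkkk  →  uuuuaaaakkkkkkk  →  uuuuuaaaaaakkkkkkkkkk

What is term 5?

uuuuuuuaaaaaaaaaakkkkkkkkkkkkkkkk

Term n consists of n+2 u's, followed by 2n a's, followed by 3n+1 k's (n = 1, 2, …).
For term 5, n = 5, so the run lengths are 7, 10, 16.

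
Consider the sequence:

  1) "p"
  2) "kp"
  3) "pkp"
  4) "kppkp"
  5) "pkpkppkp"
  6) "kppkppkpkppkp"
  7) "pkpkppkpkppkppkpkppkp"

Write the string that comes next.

kppkppkpkppkppkpkppkpkppkppkpkppkp

From term 3 onward, concatenate the second-to-last term with the last: p·kp = pkp, kp·pkp = kppkp, …
The next term joins kppkppkpkppkp and pkpkppkpkppkppkpkppkp.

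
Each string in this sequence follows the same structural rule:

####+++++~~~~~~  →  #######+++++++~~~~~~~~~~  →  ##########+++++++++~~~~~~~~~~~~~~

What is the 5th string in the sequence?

Reading off run lengths: # runs 4, 7, 10; + runs 5, 7, 9; ~ runs 6, 10, 14 — each is linear in n (n = 1, 2, …).
Setting n = 5 gives 16, 13, 22 characters in each block.

################+++++++++++++~~~~~~~~~~~~~~~~~~~~~~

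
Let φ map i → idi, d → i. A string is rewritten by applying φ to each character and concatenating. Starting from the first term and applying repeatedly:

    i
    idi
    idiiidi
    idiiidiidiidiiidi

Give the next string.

idiiidiidiidiiidiidiiidiidiiidiidiidiiidi

φ(idiiidiidiidiiidi) expands symbol-by-symbol to idi i idi idi idi i idi idi i idi idi i idi idi idi i idi; joining the 17 pieces gives the next term.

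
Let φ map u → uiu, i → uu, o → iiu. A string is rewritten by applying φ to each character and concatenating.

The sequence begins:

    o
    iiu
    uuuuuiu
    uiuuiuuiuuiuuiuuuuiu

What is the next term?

uiuuuuiuuiuuuuiuuiuuuuiuuiuuuuiuuiuuuuiuuiuuiuuiuuuuiu

Applying the rule to each of the 20 symbols of uiuuiuuiuuiuuiuuuuiu gives the pieces uiu uu uiu uiu uu uiu uiu uu uiu uiu uu uiu uiu uu uiu uiu uiu uiu uu uiu, which concatenate to the answer.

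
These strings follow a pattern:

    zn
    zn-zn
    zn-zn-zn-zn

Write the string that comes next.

Each string is two copies of the previous one joined by '-'.
One more doubling of zn-zn-zn-zn gives the answer.

zn-zn-zn-zn-zn-zn-zn-zn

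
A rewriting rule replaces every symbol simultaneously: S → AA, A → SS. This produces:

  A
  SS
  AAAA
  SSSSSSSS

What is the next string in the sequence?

Apply φ to SSSSSSSS symbol by symbol: S→AA, S→AA, S→AA, S→AA, S→AA, S→AA, S→AA, S→AA; joined: AA AA AA AA AA AA AA AA.

AAAAAAAAAAAAAAAA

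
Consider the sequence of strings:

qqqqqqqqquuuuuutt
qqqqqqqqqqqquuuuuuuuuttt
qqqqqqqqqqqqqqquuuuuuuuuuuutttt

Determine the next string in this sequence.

The n-th term is 3n+3 q's then 3n u's then n t's, where the shown terms are n = 2, 3, 4.
At n = 5 the blocks have lengths 18, 15, 5.

qqqqqqqqqqqqqqqqqquuuuuuuuuuuuuuuttttt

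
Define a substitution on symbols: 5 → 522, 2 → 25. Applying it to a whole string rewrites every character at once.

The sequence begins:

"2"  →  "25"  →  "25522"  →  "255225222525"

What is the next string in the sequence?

Expanding 255225222525: 2→25, 5→522, 5→522, 2→25, 2→25, 5→522, 2→25, 2→25, 2→25, 5→522, 2→25, 5→522. Concatenated: 25 522 522 25 25 522 25 25 25 522 25 522.

25522522252552225252552225522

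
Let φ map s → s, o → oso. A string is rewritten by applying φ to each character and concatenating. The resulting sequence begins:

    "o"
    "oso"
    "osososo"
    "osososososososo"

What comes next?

Applying the rule to each of the 15 symbols of osososososososo gives the pieces oso s oso s oso s oso s oso s oso s oso s oso, which concatenate to the answer.

osososososososososososososososo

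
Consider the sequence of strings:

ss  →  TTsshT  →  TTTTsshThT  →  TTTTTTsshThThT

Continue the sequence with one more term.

s(k+1) = TT·s(k)·hT, so each term gains TT as a prefix and hT as a suffix.
Applying this once more to TTTTTTsshThThT:

TTTTTTTTsshThThThT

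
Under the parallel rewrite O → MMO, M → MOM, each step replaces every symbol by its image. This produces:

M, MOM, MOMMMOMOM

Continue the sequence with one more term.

Expanding MOMMMOMOM: M→MOM, O→MMO, M→MOM, M→MOM, M→MOM, O→MMO, M→MOM, O→MMO, M→MOM. Concatenated: MOM MMO MOM MOM MOM MMO MOM MMO MOM.

MOMMMOMOMMOMMOMMMOMOMMMOMOM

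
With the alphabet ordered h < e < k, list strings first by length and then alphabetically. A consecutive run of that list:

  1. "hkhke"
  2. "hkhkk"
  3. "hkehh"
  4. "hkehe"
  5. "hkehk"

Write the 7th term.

Advancing 2 positions from hkehk through hkehk → hkeeh reaches term 7.

hkeee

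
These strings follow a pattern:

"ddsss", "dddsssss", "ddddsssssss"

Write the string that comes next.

dddddsssssssss

Reading off run lengths: d runs 2, 3, 4; s runs 3, 5, 7 — each is linear in n, where the shown terms are n = 2, 3, 4.
Setting n = 5 gives 5, 9 characters in each block.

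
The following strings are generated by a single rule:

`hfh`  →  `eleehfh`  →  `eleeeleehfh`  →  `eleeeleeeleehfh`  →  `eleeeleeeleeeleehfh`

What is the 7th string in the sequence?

Each term is the previous one with elee prepended.
From eleeeleeeleeeleehfh, 2 further steps: eleeeleeeleeeleehfh → eleeeleeeleeeleeeleehfh → (answer).

eleeeleeeleeeleeeleeeleehfh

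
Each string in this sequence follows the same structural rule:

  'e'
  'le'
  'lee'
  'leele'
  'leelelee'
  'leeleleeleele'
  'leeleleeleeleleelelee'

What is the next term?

From term 3 onward, concatenate the last term with the second-to-last: le·e = lee, lee·le = leele, …
The next term joins leeleleeleeleleelelee and leeleleeleele.

leeleleeleeleleeleleeleeleleeleele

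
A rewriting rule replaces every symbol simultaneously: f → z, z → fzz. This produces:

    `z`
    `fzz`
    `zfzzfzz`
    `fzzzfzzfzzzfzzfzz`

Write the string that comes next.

zfzzfzzfzzzfzzfzzzfzzfzzfzzzfzzfzzzfzzfzz

Replace each of the 17 characters of fzzzfzzfzzzfzzfzz in place — z fzz fzz fzz z fzz fzz z fzz fzz fzz z fzz fzz z fzz fzz — and concatenate.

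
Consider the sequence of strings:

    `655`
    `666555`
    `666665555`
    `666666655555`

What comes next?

666666666555555

Term n consists of 2n-1 6's, followed by n+1 5's (n = 1, 2, …).
For the next term, n = 5, so the run lengths are 9, 6.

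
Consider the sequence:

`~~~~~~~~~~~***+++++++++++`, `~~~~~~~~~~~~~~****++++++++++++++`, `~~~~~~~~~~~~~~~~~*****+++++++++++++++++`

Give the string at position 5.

Term n consists of 3n+2 ~'s, followed by n *'s, followed by 3n+2 +'s, where the shown terms are n = 3, 4, 5.
For term 5, n = 7, so the run lengths are 23, 7, 23.

~~~~~~~~~~~~~~~~~~~~~~~*******+++++++++++++++++++++++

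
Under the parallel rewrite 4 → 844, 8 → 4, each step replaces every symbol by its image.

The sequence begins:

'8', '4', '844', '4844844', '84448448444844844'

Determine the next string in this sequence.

48448448444844844484484484448448444844844

φ(84448448444844844) expands symbol-by-symbol to 4 844 844 844 4 844 844 4 844 844 844 4 844 844 4 844 844; joining the 17 pieces gives the next term.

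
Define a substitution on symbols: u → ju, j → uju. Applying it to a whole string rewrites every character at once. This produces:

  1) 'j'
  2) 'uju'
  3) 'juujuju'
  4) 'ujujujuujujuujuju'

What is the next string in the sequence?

Applying the rule to each of the 17 symbols of ujujujuujujuujuju gives the pieces ju uju ju uju ju uju ju ju uju ju uju ju ju uju ju uju ju, which concatenate to the answer.

juujujuujujuujujujuujujuujujujuujujuujuju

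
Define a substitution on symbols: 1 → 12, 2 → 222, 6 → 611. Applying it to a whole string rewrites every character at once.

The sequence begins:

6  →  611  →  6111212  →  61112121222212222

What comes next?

φ(61112121222212222) expands symbol-by-symbol to 611 12 12 12 222 12 222 12 222 222 222 222 12 222 222 222 222; joining the 17 pieces gives the next term.

611121212222122221222222222222212222222222222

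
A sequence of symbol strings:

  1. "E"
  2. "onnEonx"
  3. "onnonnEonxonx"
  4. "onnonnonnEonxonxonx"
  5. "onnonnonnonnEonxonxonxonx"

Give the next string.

s(k+1) = onn·s(k)·onx, so each term gains onn as a prefix and onx as a suffix.
Applying this once more to onnonnonnonnEonxonxonxonx:

onnonnonnonnonnEonxonxonxonxonx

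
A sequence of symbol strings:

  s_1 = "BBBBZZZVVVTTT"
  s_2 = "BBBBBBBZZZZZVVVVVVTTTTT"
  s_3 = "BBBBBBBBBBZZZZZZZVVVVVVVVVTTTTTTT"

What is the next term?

BBBBBBBBBBBBBZZZZZZZZZVVVVVVVVVVVVTTTTTTTTT

Each string has the form B^{3n+1} Z^{2n+1} V^{3n} T^{2n+1} (n = 1, 2, …).
At n = 4 the blocks have lengths 13, 9, 12, 9.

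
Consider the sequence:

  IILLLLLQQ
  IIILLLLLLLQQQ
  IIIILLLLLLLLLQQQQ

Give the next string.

IIIIILLLLLLLLLLLQQQQQ

Reading off run lengths: I runs 2, 3, 4; L runs 5, 7, 9; Q runs 2, 3, 4 — each is linear in n, where the shown terms are n = 2, 3, 4.
Setting n = 5 gives 5, 11, 5 characters in each block.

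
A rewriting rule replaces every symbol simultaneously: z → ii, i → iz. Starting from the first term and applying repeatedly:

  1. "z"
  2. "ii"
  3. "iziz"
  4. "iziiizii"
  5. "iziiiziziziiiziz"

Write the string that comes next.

φ(iziiiziziziiiziz) expands symbol-by-symbol to iz ii iz iz iz ii iz ii iz ii iz iz iz ii iz ii; joining the 16 pieces gives the next term.

iziiiziziziiiziiiziiiziziziiizii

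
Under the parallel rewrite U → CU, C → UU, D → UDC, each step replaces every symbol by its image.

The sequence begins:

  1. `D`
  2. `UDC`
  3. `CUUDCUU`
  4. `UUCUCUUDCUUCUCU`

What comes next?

φ(UUCUCUUDCUUCUCU) expands symbol-by-symbol to CU CU UU CU UU CU CU UDC UU CU CU UU CU UU CU; joining the 15 pieces gives the next term.

CUCUUUCUUUCUCUUDCUUCUCUUUCUUUCU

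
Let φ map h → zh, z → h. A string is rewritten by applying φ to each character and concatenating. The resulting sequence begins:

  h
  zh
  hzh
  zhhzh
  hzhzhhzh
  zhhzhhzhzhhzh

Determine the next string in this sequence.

hzhzhhzhzhhzhhzhzhhzh

Applying the rule to each of the 13 symbols of zhhzhhzhzhhzh gives the pieces h zh zh h zh zh h zh h zh zh h zh, which concatenate to the answer.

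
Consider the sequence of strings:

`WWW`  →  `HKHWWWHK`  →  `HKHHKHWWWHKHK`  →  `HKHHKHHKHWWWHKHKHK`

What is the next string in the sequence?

Every step adds HKH to the front and HK to the end of the previous string.
Applying this once more to HKHHKHHKHWWWHKHKHK:

HKHHKHHKHHKHWWWHKHKHKHK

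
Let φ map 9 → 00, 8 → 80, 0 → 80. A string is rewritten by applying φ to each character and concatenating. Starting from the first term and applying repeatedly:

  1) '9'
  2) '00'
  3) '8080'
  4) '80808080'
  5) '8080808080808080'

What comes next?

80808080808080808080808080808080

φ(8080808080808080) expands symbol-by-symbol to 80 80 80 80 80 80 80 80 80 80 80 80 80 80 80 80; joining the 16 pieces gives the next term.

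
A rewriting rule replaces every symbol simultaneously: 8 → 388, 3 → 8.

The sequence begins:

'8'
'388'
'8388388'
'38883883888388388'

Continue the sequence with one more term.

83883883888388388838838838883883888388388

Applying the rule to each of the 17 symbols of 38883883888388388 gives the pieces 8 388 388 388 8 388 388 8 388 388 388 8 388 388 8 388 388, which concatenate to the answer.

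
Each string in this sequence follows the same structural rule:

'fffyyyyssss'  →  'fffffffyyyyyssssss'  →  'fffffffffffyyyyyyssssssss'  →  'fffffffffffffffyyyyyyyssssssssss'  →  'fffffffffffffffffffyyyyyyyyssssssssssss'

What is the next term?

Term n consists of 4n-1 f's, followed by n+3 y's, followed by 2n+2 s's (n = 1, 2, …).
At n = 6 the blocks have lengths 23, 9, 14.

fffffffffffffffffffffffyyyyyyyyyssssssssssssss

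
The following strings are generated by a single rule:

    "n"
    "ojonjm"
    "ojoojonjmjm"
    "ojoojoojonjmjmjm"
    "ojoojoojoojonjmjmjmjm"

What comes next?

Every step adds ojo to the front and jm to the end of the previous string.
One more step from ojoojoojoojonjmjmjmjm gives the answer.

ojoojoojoojoojonjmjmjmjmjm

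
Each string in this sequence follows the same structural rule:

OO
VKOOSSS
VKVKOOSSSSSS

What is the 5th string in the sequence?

VKVKVKVKOOSSSSSSSSSSSS

Every step adds VK to the front and SSS to the end of the previous string.
From VKVKOOSSSSSS, 2 further steps: VKVKOOSSSSSS → VKVKVKOOSSSSSSSSS → (answer).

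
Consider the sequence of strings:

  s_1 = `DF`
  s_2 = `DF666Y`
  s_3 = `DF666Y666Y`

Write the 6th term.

DF666Y666Y666Y666Y666Y

Each term is the previous one with 666Y appended.
From DF666Y666Y, 3 further steps: DF666Y666Y → DF666Y666Y666Y → DF666Y666Y666Y666Y → (answer).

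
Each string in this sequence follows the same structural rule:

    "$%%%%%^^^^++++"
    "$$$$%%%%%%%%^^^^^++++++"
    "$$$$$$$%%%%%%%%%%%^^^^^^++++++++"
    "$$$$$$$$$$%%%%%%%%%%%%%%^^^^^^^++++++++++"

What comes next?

The n-th term is 3n-2 $'s then 3n+2 %'s then n+3 ^'s then 2n+2 +'s (n = 1, 2, …).
For the next term, n = 5, so the run lengths are 13, 17, 8, 12.

$$$$$$$$$$$$$%%%%%%%%%%%%%%%%%^^^^^^^^++++++++++++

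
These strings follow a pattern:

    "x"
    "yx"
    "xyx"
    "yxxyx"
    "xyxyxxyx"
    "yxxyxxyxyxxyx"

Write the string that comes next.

From term 3 onward, concatenate the second-to-last term with the last: x·yx = xyx, yx·xyx = yxxyx, …
The next term joins xyxyxxyx and yxxyxxyxyxxyx.

xyxyxxyxyxxyxxyxyxxyx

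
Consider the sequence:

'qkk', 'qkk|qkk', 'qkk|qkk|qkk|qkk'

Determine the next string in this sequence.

qkk|qkk|qkk|qkk|qkk|qkk|qkk|qkk

s(k+1) = s(k)·|·s(k) — each term doubles the last with '|' between the halves.
One more doubling of qkk|qkk|qkk|qkk gives the answer.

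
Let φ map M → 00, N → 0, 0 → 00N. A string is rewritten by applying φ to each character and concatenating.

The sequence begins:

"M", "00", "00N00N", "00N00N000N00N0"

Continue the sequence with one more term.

Rewriting the 14 symbols of 00N00N000N00N0 one by one yields 00N 00N 0 00N 00N 0 00N 00N 00N 0 00N 00N 0 00N; concatenated:

00N00N000N00N000N00N00N000N00N000N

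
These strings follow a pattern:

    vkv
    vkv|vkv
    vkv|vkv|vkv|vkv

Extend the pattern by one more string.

Every step duplicates the string with '|' between the halves.
Doubling vkv|vkv|vkv|vkv with '|' between the halves:

vkv|vkv|vkv|vkv|vkv|vkv|vkv|vkv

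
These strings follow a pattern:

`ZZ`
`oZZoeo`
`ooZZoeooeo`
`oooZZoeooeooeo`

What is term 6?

Each term wraps the previous one in o on the left and oeo on the right.
From oooZZoeooeooeo, 2 further steps: oooZZoeooeooeo → ooooZZoeooeooeooeo → (answer).

oooooZZoeooeooeooeooeo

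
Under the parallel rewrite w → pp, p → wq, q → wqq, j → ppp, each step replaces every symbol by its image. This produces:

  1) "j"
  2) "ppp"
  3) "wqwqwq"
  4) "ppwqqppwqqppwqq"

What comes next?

Applying the rule to each of the 15 symbols of ppwqqppwqqppwqq gives the pieces wq wq pp wqq wqq wq wq pp wqq wqq wq wq pp wqq wqq, which concatenate to the answer.

wqwqppwqqwqqwqwqppwqqwqqwqwqppwqqwqq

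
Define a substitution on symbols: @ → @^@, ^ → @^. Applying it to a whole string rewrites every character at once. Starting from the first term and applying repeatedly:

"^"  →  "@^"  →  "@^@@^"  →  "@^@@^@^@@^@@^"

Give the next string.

@^@@^@^@@^@@^@^@@^@^@@^@@^@^@@^@@^

Replace each of the 13 characters of @^@@^@^@@^@@^ in place — @^@ @^ @^@ @^@ @^ @^@ @^ @^@ @^@ @^ @^@ @^@ @^ — and concatenate.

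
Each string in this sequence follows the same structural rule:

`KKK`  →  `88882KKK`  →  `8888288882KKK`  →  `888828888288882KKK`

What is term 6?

8888288882888828888288882KKK

The strings grow by a fixed prefix 88882 each time.
From 888828888288882KKK, 2 further steps: 888828888288882KKK → 88882888828888288882KKK → (answer).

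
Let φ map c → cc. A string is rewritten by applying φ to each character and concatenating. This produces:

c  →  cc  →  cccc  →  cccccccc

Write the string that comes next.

Rewriting each symbol of cccccccc: c→cc, c→cc, c→cc, c→cc, c→cc, c→cc, c→cc, c→cc, which concatenates to cc cc cc cc cc cc cc cc.

cccccccccccccccc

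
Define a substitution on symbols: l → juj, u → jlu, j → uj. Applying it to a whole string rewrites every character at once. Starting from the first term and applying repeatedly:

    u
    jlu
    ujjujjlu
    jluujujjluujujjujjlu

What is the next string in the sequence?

Rewriting the 20 symbols of jluujujjluujujjujjlu one by one yields uj juj jlu jlu uj jlu uj uj juj jlu jlu uj jlu uj uj jlu uj uj juj jlu; concatenated:

ujjujjlujluujjluujujjujjlujluujjluujujjluujujjujjlu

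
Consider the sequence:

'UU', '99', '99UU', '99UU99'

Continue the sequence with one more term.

99UU9999UU

From term 3 onward, concatenate the last term with the second-to-last: 99·UU = 99UU, 99UU·99 = 99UU99, …
Continuing: 99UU99 · 99UU gives term 5.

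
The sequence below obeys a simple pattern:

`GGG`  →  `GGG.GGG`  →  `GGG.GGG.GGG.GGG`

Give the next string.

Each string is two copies of the previous one joined by '.'.
Doubling GGG.GGG.GGG.GGG with '.' between the halves:

GGG.GGG.GGG.GGG.GGG.GGG.GGG.GGG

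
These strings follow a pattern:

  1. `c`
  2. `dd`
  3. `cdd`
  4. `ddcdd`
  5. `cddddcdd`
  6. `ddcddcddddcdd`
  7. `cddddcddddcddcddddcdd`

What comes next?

This is a Fibonacci-style word recurrence s(k) = s(k−2)·s(k−1): e.g. c·dd = cdd.
So term 8 is ddcddcddddcdd·cddddcddddcddcddddcdd.

ddcddcddddcddcddddcddddcddcddddcdd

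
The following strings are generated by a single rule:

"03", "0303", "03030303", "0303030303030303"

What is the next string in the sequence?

s(k+1) = s(k)·s(k) — each term doubles the last.
Doubling 0303030303030303:

03030303030303030303030303030303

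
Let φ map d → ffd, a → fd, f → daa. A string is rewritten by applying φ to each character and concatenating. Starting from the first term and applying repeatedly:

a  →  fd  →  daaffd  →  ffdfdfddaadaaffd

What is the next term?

daadaaffddaaffddaaffdffdfdfdffdfdfddaadaaffd

Applying the rule to each of the 16 symbols of ffdfdfddaadaaffd gives the pieces daa daa ffd daa ffd daa ffd ffd fd fd ffd fd fd daa daa ffd, which concatenate to the answer.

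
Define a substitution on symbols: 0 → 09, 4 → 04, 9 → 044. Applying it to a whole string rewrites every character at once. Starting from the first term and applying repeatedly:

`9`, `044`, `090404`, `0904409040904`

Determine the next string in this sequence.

09044090404090440904090440904

Replace each of the 13 characters of 0904409040904 in place — 09 044 09 04 04 09 044 09 04 09 044 09 04 — and concatenate.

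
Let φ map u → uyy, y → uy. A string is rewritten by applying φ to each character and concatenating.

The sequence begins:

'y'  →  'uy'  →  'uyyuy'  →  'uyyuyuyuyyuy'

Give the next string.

uyyuyuyuyyuyuyyuyuyyuyuyuyyuy

Rewriting each symbol of uyyuyuyuyyuy: u→uyy, y→uy, y→uy, u→uyy, y→uy, u→uyy, y→uy, u→uyy, y→uy, y→uy, u→uyy, y→uy, which concatenates to uyy uy uy uyy uy uyy uy uyy uy uy uyy uy.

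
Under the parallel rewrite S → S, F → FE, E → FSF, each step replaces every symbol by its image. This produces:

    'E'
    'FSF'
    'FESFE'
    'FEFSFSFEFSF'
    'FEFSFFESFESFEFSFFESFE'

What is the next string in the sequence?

FEFSFFESFEFEFSFSFEFSFSFEFSFFESFEFEFSFSFEFSF

Replace each of the 21 characters of FEFSFFESFESFEFSFFESFE in place — FE FSF FE S FE FE FSF S FE FSF S FE FSF FE S FE FE FSF S FE FSF — and concatenate.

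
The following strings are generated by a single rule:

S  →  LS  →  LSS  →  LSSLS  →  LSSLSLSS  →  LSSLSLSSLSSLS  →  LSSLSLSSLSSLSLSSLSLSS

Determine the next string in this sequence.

LSSLSLSSLSSLSLSSLSLSSLSSLSLSSLSSLS

This is a Fibonacci-style word recurrence s(k) = s(k−1)·s(k−2): e.g. LS·S = LSS.
Continuing: LSSLSLSSLSSLSLSSLSLSS · LSSLSLSSLSSLS gives term 8.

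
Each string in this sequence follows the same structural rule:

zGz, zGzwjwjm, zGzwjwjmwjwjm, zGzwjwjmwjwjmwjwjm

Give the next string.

zGzwjwjmwjwjmwjwjmwjwjm

The strings grow by a fixed suffix wjwjm each time.
So the next term is zGzwjwjmwjwjmwjwjm·wjwjm.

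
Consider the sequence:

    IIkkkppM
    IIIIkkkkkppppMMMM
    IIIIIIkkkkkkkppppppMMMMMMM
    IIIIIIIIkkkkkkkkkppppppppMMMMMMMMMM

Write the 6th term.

IIIIIIIIIIIIkkkkkkkkkkkkkppppppppppppMMMMMMMMMMMMMMMM

Reading off run lengths: I runs 2, 4, 6, 8; k runs 3, 5, 7, 9; p runs 2, 4, 6, 8; M runs 1, 4, 7, 10 — each is linear in n (n = 1, 2, …).
Setting n = 6 gives 12, 13, 12, 16 characters in each block.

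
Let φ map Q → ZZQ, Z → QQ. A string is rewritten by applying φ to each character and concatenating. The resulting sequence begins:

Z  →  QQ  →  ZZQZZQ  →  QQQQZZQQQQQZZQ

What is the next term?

ZZQZZQZZQZZQQQQQZZQZZQZZQZZQZZQQQQQZZQ

Replace each of the 14 characters of QQQQZZQQQQQZZQ in place — ZZQ ZZQ ZZQ ZZQ QQ QQ ZZQ ZZQ ZZQ ZZQ ZZQ QQ QQ ZZQ — and concatenate.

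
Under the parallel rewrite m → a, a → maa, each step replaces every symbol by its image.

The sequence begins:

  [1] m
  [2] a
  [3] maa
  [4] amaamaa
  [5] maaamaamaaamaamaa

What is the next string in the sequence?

Rewriting the 17 symbols of maaamaamaaamaamaa one by one yields a maa maa maa a maa maa a maa maa maa a maa maa a maa maa; concatenated:

amaamaamaaamaamaaamaamaamaaamaamaaamaamaa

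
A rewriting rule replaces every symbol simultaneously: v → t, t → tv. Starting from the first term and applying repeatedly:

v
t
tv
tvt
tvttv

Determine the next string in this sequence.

tvttvtvt

Expanding tvttv: t→tv, v→t, t→tv, t→tv, v→t. Concatenated: tv t tv tv t.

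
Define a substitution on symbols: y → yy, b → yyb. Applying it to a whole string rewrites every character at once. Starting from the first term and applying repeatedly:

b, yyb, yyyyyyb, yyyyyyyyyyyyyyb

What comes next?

φ(yyyyyyyyyyyyyyb) expands symbol-by-symbol to yy yy yy yy yy yy yy yy yy yy yy yy yy yy yyb; joining the 15 pieces gives the next term.

yyyyyyyyyyyyyyyyyyyyyyyyyyyyyyb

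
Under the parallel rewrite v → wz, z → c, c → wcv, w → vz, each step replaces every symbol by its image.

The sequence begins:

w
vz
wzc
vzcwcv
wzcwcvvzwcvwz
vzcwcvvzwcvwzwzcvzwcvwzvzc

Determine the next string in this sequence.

Applying the rule to each of the 26 symbols of vzcwcvvzwcvwzwzcvzwcvwzvzc gives the pieces wz c wcv vz wcv wz wz c vz wcv wz vz c vz c wcv wz c vz wcv wz vz c wz c wcv, which concatenate to the answer.

wzcwcvvzwcvwzwzcvzwcvwzvzcvzcwcvwzcvzwcvwzvzcwzcwcv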